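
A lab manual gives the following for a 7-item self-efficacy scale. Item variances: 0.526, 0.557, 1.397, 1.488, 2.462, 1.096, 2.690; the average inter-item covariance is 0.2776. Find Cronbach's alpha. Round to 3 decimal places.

ΣVar(i) = 0.526 + 0.557 + 1.397 + 1.488 + 2.462 + 1.096 + 2.690 = 10.216
Sum of the 21 distinct covariances = 21 × 0.2776 = 5.8296
Var(T) = ΣVar(i) + 2·Σcov = 10.216 + 2 × 5.8296 = 21.8752
α = (7/6)·(1 − 10.216/21.8752) = 0.622

Cronbach's alpha = 0.622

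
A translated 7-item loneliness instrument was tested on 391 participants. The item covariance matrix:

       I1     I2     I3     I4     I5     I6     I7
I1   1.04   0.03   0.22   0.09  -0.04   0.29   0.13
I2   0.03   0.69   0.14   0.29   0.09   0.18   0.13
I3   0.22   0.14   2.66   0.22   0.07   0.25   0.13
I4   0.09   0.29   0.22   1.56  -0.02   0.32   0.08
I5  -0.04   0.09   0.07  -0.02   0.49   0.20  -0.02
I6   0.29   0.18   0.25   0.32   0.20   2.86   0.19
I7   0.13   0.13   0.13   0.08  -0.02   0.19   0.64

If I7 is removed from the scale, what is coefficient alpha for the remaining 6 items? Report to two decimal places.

coefficient alpha = 0.40

Remaining items: I1, I2, I3, I4, I5, I6 (k = 6).
Σσᵢ² = 1.04 + 0.69 + 2.66 + 1.56 + 0.49 + 2.86 = 9.30
σ²_T = 9.30 + 2 × 2.33 = 13.96
α (item deleted) = (6/5)·(1 − 9.30/13.96) = 0.40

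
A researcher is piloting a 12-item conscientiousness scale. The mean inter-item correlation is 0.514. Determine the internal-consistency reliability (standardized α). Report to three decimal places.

Standardized α = k·r̄ / (1 + (k−1)·r̄) = 12 × 0.514 / (1 + 11 × 0.514)
  = 6.1680 / 6.6540 = 0.927

standardized α = 0.927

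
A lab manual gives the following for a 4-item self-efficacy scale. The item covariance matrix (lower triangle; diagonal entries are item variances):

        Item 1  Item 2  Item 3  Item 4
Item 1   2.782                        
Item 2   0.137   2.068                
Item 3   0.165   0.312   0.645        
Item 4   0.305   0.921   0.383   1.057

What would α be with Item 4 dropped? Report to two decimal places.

Remaining items: Item 1, Item 2, Item 3 (k = 3).
sum of item variances = 2.782 + 2.068 + 0.645 = 5.495
σ²_T = 5.495 + 2 × 0.614 = 6.723
α (item deleted) = (3/2)·(1 − 5.495/6.723) = 0.27

α = 0.27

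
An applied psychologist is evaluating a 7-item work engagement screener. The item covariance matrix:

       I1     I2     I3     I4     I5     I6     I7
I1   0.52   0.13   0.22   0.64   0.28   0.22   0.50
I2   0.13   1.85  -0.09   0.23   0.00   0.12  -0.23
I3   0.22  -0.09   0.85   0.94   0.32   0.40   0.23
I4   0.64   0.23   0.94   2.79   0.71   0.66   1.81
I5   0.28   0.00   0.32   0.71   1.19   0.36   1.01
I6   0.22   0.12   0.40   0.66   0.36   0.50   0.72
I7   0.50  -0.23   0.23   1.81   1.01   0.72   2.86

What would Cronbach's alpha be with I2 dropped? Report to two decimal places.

Remaining items: I1, I3, I4, I5, I6, I7 (k = 6).
Σσ²ᵢ = 0.52 + 0.85 + 2.79 + 1.19 + 0.50 + 2.86 = 8.71
σ²_T = 8.71 + 2 × 9.02 = 26.75
α (item deleted) = (6/5)·(1 − 8.71/26.75) = 0.81

Cronbach's alpha = 0.81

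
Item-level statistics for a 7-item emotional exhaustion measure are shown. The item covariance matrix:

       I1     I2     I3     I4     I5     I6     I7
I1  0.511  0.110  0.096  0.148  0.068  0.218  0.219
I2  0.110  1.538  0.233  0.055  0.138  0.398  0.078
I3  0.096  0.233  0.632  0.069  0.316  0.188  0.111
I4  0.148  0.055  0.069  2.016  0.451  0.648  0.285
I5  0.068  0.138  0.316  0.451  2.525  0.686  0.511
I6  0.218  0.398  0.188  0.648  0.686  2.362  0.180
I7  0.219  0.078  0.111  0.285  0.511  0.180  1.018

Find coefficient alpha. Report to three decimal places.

Σσ²ᵢ = 0.511 + 1.538 + 0.632 + 2.016 + 2.525 + 2.362 + 1.018 = 10.602
Σ_{i<j} σ_ij = 5.206
σ²_T = 10.602 + 2 × 5.206 = 21.014
α = (k/(k−1))·(1 − Σσ²ᵢ/σ²_T) = (7/6)·(1 − 10.602/21.014) = 0.578

α = 0.578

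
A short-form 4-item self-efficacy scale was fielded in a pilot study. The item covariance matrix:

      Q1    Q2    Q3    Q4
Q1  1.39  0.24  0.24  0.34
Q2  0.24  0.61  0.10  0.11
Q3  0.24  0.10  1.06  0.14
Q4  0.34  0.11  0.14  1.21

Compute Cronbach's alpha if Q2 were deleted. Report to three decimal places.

Remaining items: Q1, Q3, Q4 (k = 3).
Σσᵢ² = 1.39 + 1.06 + 1.21 = 3.66
σ²_total = 3.66 + 2 × 0.72 = 5.10
α (item deleted) = (3/2)·(1 − 3.66/5.10) = 0.424

α = 0.424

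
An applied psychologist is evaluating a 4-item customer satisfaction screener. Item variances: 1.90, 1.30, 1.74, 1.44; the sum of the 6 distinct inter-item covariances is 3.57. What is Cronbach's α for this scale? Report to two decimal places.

Cronbach's α = 0.70

sum of item variances = 1.90 + 1.30 + 1.74 + 1.44 = 6.38
Sum of distinct covariances = 3.57
Var(T) = sum of item variances + 2·Σcov = 6.38 + 2 × 3.57 = 13.52
α = (4/3)·(1 − 6.38/13.52) = 0.70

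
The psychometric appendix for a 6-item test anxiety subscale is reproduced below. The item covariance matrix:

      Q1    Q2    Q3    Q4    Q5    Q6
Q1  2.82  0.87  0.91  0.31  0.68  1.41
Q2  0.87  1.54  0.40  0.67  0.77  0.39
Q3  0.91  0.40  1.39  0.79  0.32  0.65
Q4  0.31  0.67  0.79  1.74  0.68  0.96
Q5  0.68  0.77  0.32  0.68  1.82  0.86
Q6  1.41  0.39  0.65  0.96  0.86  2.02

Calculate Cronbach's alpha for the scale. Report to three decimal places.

α = 0.784

sum of item variances = 2.82 + 1.54 + 1.39 + 1.74 + 1.82 + 2.02 = 11.33
Sum of the distinct covariances = 10.67
σ²_T = 11.33 + 2 × 10.67 = 32.67
α = (k/(k−1))·(1 − sum of item variances/σ²_T) = (6/5)·(1 − 11.33/32.67) = 0.784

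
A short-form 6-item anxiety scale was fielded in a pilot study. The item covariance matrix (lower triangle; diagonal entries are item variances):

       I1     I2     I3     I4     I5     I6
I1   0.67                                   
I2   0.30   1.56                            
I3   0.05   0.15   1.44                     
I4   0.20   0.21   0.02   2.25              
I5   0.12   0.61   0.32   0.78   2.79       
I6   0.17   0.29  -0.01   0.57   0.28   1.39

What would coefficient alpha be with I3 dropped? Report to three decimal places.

coefficient alpha = 0.561

Remaining items: I1, I2, I4, I5, I6 (k = 5).
Σσᵢ² = 0.67 + 1.56 + 2.25 + 2.79 + 1.39 = 8.66
σ²_T = 8.66 + 2 × 3.53 = 15.72
α (item deleted) = (5/4)·(1 − 8.66/15.72) = 0.561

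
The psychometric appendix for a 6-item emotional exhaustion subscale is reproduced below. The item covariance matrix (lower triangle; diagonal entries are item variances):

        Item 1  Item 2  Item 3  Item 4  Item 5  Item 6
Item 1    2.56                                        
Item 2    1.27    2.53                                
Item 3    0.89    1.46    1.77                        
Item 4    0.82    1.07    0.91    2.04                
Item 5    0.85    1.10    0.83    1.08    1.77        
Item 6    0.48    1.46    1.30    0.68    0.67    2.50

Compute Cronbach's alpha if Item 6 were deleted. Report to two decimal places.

Remaining items: Item 1, Item 2, Item 3, Item 4, Item 5 (k = 5).
sum of item variances = 2.56 + 2.53 + 1.77 + 2.04 + 1.77 = 10.67
total variance = 10.67 + 2 × 10.28 = 31.23
α (item deleted) = (5/4)·(1 − 10.67/31.23) = 0.82

Cronbach's alpha = 0.82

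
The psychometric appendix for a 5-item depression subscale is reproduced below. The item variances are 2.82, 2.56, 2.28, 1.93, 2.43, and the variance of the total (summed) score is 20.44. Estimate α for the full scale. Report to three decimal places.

ΣVar(i) = 2.82 + 2.56 + 2.28 + 1.93 + 2.43 = 12.02
α = (k/(k−1))·(1 − ΣVar(i)/σ²_total) = (5/4)·(1 − 12.02/20.44) = 0.515

α = 0.515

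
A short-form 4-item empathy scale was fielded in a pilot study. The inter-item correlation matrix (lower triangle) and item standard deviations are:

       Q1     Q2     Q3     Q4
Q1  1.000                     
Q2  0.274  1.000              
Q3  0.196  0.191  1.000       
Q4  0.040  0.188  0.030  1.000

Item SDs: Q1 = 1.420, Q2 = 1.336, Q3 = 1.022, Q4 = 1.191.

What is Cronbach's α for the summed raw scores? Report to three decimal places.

Σσ²ᵢ = 1.420² + 1.336² + 1.022² + 1.191² = 6.2643
Covariances σ_ij = r_ij · s_i · s_j:
  σ(Q1,Q2) = 0.274 × 1.420 × 1.336 = 0.5198
  σ(Q1,Q3) = 0.196 × 1.420 × 1.022 = 0.2844
  σ(Q1,Q4) = 0.040 × 1.420 × 1.191 = 0.0676
  σ(Q2,Q3) = 0.191 × 1.336 × 1.022 = 0.2608
  σ(Q2,Q4) = 0.188 × 1.336 × 1.191 = 0.2991
  σ(Q3,Q4) = 0.030 × 1.022 × 1.191 = 0.0365
σ²_T = Σσ²ᵢ + 2·Σσ_ij = 6.2643 + 2 × 1.4682 = 9.2007
α = (4/3)·(1 − 6.2643/9.2007) = 0.426

Cronbach's α = 0.426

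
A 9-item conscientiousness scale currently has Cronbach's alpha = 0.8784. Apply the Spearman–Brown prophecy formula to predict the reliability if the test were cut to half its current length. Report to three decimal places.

Length factor m = 1/2
α' = m·α / (1 − (1−m)·α)
   = 1/2 × 0.8784 / (1 − (1 − 1/2) × 0.8784)
   = 0.4392 / 0.5608 = 0.783

predicted reliability = 0.783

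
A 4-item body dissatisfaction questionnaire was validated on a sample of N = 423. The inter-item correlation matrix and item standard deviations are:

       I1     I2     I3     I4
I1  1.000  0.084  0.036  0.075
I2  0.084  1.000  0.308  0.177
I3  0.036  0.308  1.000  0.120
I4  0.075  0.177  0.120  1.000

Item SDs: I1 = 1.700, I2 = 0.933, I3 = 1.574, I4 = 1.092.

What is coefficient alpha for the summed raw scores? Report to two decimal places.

α = 0.33

Σσ²ᵢ = 1.700² + 0.933² + 1.574² + 1.092² = 7.4304
Covariances σ_ij = r_ij · s_i · s_j:
  σ(I1,I2) = 0.084 × 1.700 × 0.933 = 0.1332
  σ(I1,I3) = 0.036 × 1.700 × 1.574 = 0.0963
  σ(I1,I4) = 0.075 × 1.700 × 1.092 = 0.1392
  σ(I2,I3) = 0.308 × 0.933 × 1.574 = 0.4523
  σ(I2,I4) = 0.177 × 0.933 × 1.092 = 0.1803
  σ(I3,I4) = 0.120 × 1.574 × 1.092 = 0.2063
σ²_T = Σσ²ᵢ + 2·Σσ_ij = 7.4304 + 2 × 1.2076 = 9.8456
α = (4/3)·(1 − 7.4304/9.8456) = 0.33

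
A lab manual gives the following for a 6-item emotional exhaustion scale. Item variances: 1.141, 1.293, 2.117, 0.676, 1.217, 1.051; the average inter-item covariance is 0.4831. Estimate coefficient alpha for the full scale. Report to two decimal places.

Σσᵢ² = 1.141 + 1.293 + 2.117 + 0.676 + 1.217 + 1.051 = 7.495
Sum of the 15 distinct covariances = 15 × 0.4831 = 7.2465
Var(T) = Σσᵢ² + 2·Σcov = 7.495 + 2 × 7.2465 = 21.9880
α = (6/5)·(1 − 7.495/21.9880) = 0.79

α = 0.79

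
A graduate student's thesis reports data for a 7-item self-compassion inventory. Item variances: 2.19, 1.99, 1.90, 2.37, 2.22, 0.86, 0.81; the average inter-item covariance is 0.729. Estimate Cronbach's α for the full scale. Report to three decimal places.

Σσ²ᵢ = 2.19 + 1.99 + 1.90 + 2.37 + 2.22 + 0.86 + 0.81 = 12.34
Sum of the 21 distinct covariances = 21 × 0.729 = 15.309
Var(T) = Σσ²ᵢ + 2·Σcov = 12.34 + 2 × 15.309 = 42.958
α = (7/6)·(1 − 12.34/42.958) = 0.832

Cronbach's α = 0.832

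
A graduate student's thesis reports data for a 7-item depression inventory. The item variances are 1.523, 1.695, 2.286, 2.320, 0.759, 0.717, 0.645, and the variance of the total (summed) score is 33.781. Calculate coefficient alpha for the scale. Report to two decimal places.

sum of item variances = 1.523 + 1.695 + 2.286 + 2.320 + 0.759 + 0.717 + 0.645 = 9.945
α = (k/(k−1))·(1 − sum of item variances/σ²_total) = (7/6)·(1 − 9.945/33.781) = 0.82

coefficient alpha = 0.82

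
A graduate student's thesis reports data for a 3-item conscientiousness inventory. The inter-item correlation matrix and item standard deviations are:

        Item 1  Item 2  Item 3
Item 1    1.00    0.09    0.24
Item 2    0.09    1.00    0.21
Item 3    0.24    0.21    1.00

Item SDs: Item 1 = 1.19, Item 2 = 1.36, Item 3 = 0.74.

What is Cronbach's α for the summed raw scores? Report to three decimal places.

α = 0.344

Σσ²ᵢ = 1.19² + 1.36² + 0.74² = 3.8133
Covariances σ_ij = r_ij · s_i · s_j:
  σ(Item 1,Item 2) = 0.09 × 1.19 × 1.36 = 0.1457
  σ(Item 1,Item 3) = 0.24 × 1.19 × 0.74 = 0.2113
  σ(Item 2,Item 3) = 0.21 × 1.36 × 0.74 = 0.2113
σ²_T = Σσ²ᵢ + 2·Σσ_ij = 3.8133 + 2 × 0.5683 = 4.9499
α = (3/2)·(1 − 3.8133/4.9499) = 0.344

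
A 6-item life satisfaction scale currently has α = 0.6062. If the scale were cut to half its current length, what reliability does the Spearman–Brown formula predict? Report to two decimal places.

predicted reliability = 0.43

Length factor m = 1/2
α' = m·α / (1 − (1−m)·α)
   = 1/2 × 0.6062 / (1 − (1 − 1/2) × 0.6062)
   = 0.3031 / 0.6969 = 0.43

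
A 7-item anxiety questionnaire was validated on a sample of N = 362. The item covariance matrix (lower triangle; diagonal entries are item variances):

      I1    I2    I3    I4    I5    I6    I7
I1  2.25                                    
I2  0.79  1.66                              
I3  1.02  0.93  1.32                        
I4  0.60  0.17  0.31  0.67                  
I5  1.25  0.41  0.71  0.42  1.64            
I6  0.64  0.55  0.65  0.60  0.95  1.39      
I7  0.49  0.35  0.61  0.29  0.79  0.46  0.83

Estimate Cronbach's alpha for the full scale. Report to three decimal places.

sum of item variances = 2.25 + 1.66 + 1.32 + 0.67 + 1.64 + 1.39 + 0.83 = 9.76
Sum of off-diagonal covariances = 12.99
σ²_T = 9.76 + 2 × 12.99 = 35.74
α = (k/(k−1))·(1 − sum of item variances/σ²_T) = (7/6)·(1 − 9.76/35.74) = 0.848

Cronbach's alpha = 0.848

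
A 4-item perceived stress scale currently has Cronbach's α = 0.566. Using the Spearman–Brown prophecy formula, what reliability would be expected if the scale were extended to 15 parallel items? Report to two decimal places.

predicted reliability = 0.83

Length factor m = 15/4 = 3.7500
α' = m·α / (1 + (m−1)·α)
   = 15/4 × 0.566 / (1 + (15/4 − 1) × 0.566)
   = 2.1225 / 2.5565 = 0.83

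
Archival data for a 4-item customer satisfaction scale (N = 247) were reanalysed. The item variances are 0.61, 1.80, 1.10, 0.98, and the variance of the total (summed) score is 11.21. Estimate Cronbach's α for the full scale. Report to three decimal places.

Cronbach's α = 0.799

Σσ²ᵢ = 0.61 + 1.80 + 1.10 + 0.98 = 4.49
α = (k/(k−1))·(1 − Σσ²ᵢ/Var(T)) = (4/3)·(1 − 4.49/11.21) = 0.799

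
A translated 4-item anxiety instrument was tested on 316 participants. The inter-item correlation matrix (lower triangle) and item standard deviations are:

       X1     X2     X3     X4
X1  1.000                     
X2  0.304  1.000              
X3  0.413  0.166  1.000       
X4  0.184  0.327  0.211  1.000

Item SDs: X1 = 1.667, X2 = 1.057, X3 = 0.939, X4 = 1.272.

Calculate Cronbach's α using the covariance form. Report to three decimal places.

Cronbach's α = 0.576

Σσ²ᵢ = 1.667² + 1.057² + 0.939² + 1.272² = 6.3958
Covariances σ_ij = r_ij · s_i · s_j:
  σ(X1,X2) = 0.304 × 1.667 × 1.057 = 0.5357
  σ(X1,X3) = 0.413 × 1.667 × 0.939 = 0.6465
  σ(X1,X4) = 0.184 × 1.667 × 1.272 = 0.3902
  σ(X2,X3) = 0.166 × 1.057 × 0.939 = 0.1648
  σ(X2,X4) = 0.327 × 1.057 × 1.272 = 0.4397
  σ(X3,X4) = 0.211 × 0.939 × 1.272 = 0.2520
σ²_T = Σσ²ᵢ + 2·Σσ_ij = 6.3958 + 2 × 2.4289 = 11.2536
α = (4/3)·(1 − 6.3958/11.2536) = 0.576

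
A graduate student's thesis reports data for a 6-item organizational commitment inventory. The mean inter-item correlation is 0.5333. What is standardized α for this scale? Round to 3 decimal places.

α = 0.873

Standardized α = k·r̄ / (1 + (k−1)·r̄) = 6 × 0.5333 / (1 + 5 × 0.5333)
  = 3.1998 / 3.6665 = 0.873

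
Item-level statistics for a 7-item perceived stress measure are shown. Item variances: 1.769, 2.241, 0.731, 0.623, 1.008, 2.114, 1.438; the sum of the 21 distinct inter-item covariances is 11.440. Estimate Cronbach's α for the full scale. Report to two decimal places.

Cronbach's α = 0.81

sum of item variances = 1.769 + 2.241 + 0.731 + 0.623 + 1.008 + 2.114 + 1.438 = 9.924
Sum of distinct covariances = 11.440
total variance = sum of item variances + 2·Σcov = 9.924 + 2 × 11.440 = 32.804
α = (7/6)·(1 − 9.924/32.804) = 0.81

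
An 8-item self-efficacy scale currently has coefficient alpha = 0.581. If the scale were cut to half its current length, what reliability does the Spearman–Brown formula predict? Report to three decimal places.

predicted reliability = 0.409

Length factor m = 1/2
α' = m·α / (1 − (1−m)·α)
   = 1/2 × 0.581 / (1 − (1 − 1/2) × 0.581)
   = 0.2905 / 0.7095 = 0.409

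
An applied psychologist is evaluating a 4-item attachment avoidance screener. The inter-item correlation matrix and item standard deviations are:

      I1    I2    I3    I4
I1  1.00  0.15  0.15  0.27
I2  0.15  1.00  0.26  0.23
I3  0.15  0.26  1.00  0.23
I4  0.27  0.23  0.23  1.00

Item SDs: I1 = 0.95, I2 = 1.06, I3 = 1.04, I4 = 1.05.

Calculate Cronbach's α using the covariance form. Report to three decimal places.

Σσ²ᵢ = 0.95² + 1.06² + 1.04² + 1.05² = 4.2102
Covariances σ_ij = r_ij · s_i · s_j:
  σ(I1,I2) = 0.15 × 0.95 × 1.06 = 0.1510
  σ(I1,I3) = 0.15 × 0.95 × 1.04 = 0.1482
  σ(I1,I4) = 0.27 × 0.95 × 1.05 = 0.2693
  σ(I2,I3) = 0.26 × 1.06 × 1.04 = 0.2866
  σ(I2,I4) = 0.23 × 1.06 × 1.05 = 0.2560
  σ(I3,I4) = 0.23 × 1.04 × 1.05 = 0.2512
σ²_T = Σσ²ᵢ + 2·Σσ_ij = 4.2102 + 2 × 1.3623 = 6.9348
α = (4/3)·(1 − 4.2102/6.9348) = 0.524

Cronbach's α = 0.524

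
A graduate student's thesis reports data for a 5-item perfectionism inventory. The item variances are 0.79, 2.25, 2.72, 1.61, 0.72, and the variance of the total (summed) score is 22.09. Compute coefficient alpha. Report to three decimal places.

sum of item variances = 0.79 + 2.25 + 2.72 + 1.61 + 0.72 = 8.09
α = (k/(k−1))·(1 − sum of item variances/σ²_total) = (5/4)·(1 − 8.09/22.09) = 0.792

α = 0.792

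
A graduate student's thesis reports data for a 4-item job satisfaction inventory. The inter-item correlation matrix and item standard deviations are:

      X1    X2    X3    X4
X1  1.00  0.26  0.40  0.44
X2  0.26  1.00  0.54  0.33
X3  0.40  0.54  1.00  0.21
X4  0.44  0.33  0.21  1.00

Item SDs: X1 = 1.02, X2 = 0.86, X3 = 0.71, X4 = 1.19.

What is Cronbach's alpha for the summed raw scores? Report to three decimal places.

α = 0.675

Σσ²ᵢ = 1.02² + 0.86² + 0.71² + 1.19² = 3.7002
Covariances σ_ij = r_ij · s_i · s_j:
  σ(X1,X2) = 0.26 × 1.02 × 0.86 = 0.2281
  σ(X1,X3) = 0.40 × 1.02 × 0.71 = 0.2897
  σ(X1,X4) = 0.44 × 1.02 × 1.19 = 0.5341
  σ(X2,X3) = 0.54 × 0.86 × 0.71 = 0.3297
  σ(X2,X4) = 0.33 × 0.86 × 1.19 = 0.3377
  σ(X3,X4) = 0.21 × 0.71 × 1.19 = 0.1774
σ²_T = Σσ²ᵢ + 2·Σσ_ij = 3.7002 + 2 × 1.8967 = 7.4936
α = (4/3)·(1 − 3.7002/7.4936) = 0.675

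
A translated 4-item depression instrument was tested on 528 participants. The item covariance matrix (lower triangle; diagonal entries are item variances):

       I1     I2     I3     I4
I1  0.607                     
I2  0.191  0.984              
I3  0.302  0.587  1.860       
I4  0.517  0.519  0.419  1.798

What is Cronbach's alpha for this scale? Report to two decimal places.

Cronbach's alpha = 0.66

Σσᵢ² = 0.607 + 0.984 + 1.860 + 1.798 = 5.249
Σ_{i<j} σ_ij = 2.535
σ²_total = 5.249 + 2 × 2.535 = 10.319
α = (k/(k−1))·(1 − Σσᵢ²/σ²_total) = (4/3)·(1 − 5.249/10.319) = 0.66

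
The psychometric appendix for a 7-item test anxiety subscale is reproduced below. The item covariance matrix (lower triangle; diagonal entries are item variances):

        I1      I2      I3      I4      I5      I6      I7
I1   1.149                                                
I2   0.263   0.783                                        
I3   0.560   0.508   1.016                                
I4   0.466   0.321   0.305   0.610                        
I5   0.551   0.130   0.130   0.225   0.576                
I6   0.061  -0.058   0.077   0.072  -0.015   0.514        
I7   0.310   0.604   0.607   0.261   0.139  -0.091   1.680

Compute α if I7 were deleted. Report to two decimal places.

Remaining items: I1, I2, I3, I4, I5, I6 (k = 6).
sum of item variances = 1.149 + 0.783 + 1.016 + 0.610 + 0.576 + 0.514 = 4.648
σ²_T = 4.648 + 2 × 3.596 = 11.840
α (item deleted) = (6/5)·(1 − 4.648/11.840) = 0.73

α = 0.73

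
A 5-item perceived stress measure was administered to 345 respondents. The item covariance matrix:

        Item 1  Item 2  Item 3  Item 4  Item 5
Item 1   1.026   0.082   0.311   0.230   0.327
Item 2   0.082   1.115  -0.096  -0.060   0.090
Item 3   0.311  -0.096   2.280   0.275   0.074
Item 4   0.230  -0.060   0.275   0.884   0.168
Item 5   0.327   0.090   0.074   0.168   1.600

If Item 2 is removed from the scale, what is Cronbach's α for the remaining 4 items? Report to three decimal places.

α = 0.431

Remaining items: Item 1, Item 3, Item 4, Item 5 (k = 4).
Σσᵢ² = 1.026 + 2.280 + 0.884 + 1.600 = 5.790
Var(T) = 5.790 + 2 × 1.385 = 8.560
α (item deleted) = (4/3)·(1 − 5.790/8.560) = 0.431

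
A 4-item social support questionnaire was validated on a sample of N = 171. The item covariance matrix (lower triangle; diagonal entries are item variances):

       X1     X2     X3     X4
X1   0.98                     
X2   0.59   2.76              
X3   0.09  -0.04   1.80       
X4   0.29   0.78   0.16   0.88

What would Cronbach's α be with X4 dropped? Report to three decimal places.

Remaining items: X1, X2, X3 (k = 3).
sum of item variances = 0.98 + 2.76 + 1.80 = 5.54
σ²_total = 5.54 + 2 × 0.64 = 6.82
α (item deleted) = (3/2)·(1 − 5.54/6.82) = 0.282

Cronbach's α = 0.282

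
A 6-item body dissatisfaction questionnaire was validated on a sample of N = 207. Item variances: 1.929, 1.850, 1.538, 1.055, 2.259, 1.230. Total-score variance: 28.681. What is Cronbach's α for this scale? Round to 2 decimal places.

ΣVar(i) = 1.929 + 1.850 + 1.538 + 1.055 + 2.259 + 1.230 = 9.861
α = (k/(k−1))·(1 − ΣVar(i)/σ²_T) = (6/5)·(1 − 9.861/28.681) = 0.79

α = 0.79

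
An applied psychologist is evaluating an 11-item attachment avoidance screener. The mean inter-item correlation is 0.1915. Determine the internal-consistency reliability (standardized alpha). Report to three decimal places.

Standardized α = k·r̄ / (1 + (k−1)·r̄) = 11 × 0.1915 / (1 + 10 × 0.1915)
  = 2.1065 / 2.9150 = 0.723

α = 0.723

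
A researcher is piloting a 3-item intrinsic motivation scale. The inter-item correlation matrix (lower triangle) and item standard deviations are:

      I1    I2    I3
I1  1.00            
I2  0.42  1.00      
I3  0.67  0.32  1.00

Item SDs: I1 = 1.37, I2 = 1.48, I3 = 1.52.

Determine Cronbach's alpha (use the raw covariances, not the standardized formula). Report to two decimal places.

Cronbach's alpha = 0.72

Σσ²ᵢ = 1.37² + 1.48² + 1.52² = 6.3777
Covariances σ_ij = r_ij · s_i · s_j:
  σ(I1,I2) = 0.42 × 1.37 × 1.48 = 0.8516
  σ(I1,I3) = 0.67 × 1.37 × 1.52 = 1.3952
  σ(I2,I3) = 0.32 × 1.48 × 1.52 = 0.7199
σ²_T = Σσ²ᵢ + 2·Σσ_ij = 6.3777 + 2 × 2.9667 = 12.3111
α = (3/2)·(1 − 6.3777/12.3111) = 0.72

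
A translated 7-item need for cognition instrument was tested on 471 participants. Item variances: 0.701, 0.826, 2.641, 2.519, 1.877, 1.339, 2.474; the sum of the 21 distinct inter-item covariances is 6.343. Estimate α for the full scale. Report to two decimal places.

α = 0.59

sum of item variances = 0.701 + 0.826 + 2.641 + 2.519 + 1.877 + 1.339 + 2.474 = 12.377
Sum of distinct covariances = 6.343
total variance = sum of item variances + 2·Σcov = 12.377 + 2 × 6.343 = 25.063
α = (7/6)·(1 − 12.377/25.063) = 0.59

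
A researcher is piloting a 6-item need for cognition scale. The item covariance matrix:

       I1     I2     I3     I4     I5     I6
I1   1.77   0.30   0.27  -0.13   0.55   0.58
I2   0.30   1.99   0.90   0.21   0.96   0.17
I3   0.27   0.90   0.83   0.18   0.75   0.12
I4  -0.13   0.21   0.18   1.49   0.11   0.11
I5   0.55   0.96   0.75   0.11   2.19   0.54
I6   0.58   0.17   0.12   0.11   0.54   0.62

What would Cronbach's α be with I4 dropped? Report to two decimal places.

Remaining items: I1, I2, I3, I5, I6 (k = 5).
Σσ²ᵢ = 1.77 + 1.99 + 0.83 + 2.19 + 0.62 = 7.40
total variance = 7.40 + 2 × 5.14 = 17.68
α (item deleted) = (5/4)·(1 − 7.40/17.68) = 0.73

Cronbach's α = 0.73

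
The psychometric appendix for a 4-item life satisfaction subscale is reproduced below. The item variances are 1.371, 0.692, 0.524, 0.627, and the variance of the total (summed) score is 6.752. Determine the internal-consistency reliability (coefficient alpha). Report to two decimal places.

Σσᵢ² = 1.371 + 0.692 + 0.524 + 0.627 = 3.214
α = (k/(k−1))·(1 − Σσᵢ²/total variance) = (4/3)·(1 − 3.214/6.752) = 0.70

coefficient alpha = 0.70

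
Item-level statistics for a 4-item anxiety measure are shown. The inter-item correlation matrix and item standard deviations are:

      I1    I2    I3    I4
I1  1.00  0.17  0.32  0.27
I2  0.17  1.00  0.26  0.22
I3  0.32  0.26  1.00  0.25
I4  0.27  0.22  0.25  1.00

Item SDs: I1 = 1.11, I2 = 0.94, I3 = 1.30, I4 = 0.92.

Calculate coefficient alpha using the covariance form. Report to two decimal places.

α = 0.57

Σσ²ᵢ = 1.11² + 0.94² + 1.30² + 0.92² = 4.6521
Covariances σ_ij = r_ij · s_i · s_j:
  σ(I1,I2) = 0.17 × 1.11 × 0.94 = 0.1774
  σ(I1,I3) = 0.32 × 1.11 × 1.30 = 0.4618
  σ(I1,I4) = 0.27 × 1.11 × 0.92 = 0.2757
  σ(I2,I3) = 0.26 × 0.94 × 1.30 = 0.3177
  σ(I2,I4) = 0.22 × 0.94 × 0.92 = 0.1903
  σ(I3,I4) = 0.25 × 1.30 × 0.92 = 0.2990
σ²_T = Σσ²ᵢ + 2·Σσ_ij = 4.6521 + 2 × 1.7219 = 8.0959
α = (4/3)·(1 − 4.6521/8.0959) = 0.57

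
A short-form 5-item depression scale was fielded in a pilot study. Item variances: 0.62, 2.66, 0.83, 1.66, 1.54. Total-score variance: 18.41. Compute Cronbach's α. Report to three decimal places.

Cronbach's α = 0.754

Σσᵢ² = 0.62 + 2.66 + 0.83 + 1.66 + 1.54 = 7.31
α = (k/(k−1))·(1 − Σσᵢ²/σ²_T) = (5/4)·(1 − 7.31/18.41) = 0.754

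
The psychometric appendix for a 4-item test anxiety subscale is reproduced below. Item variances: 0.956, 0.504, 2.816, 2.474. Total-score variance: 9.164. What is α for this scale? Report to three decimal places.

α = 0.351

Σσ²ᵢ = 0.956 + 0.504 + 2.816 + 2.474 = 6.750
α = (k/(k−1))·(1 − Σσ²ᵢ/σ²_T) = (4/3)·(1 − 6.750/9.164) = 0.351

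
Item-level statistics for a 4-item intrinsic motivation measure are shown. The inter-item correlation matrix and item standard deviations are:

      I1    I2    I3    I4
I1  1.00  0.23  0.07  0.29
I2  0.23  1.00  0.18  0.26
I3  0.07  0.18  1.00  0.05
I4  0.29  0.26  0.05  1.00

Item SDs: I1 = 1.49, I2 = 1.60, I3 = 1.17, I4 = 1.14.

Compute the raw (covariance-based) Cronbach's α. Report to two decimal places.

Σσ²ᵢ = 1.49² + 1.60² + 1.17² + 1.14² = 7.4486
Covariances σ_ij = r_ij · s_i · s_j:
  σ(I1,I2) = 0.23 × 1.49 × 1.60 = 0.5483
  σ(I1,I3) = 0.07 × 1.49 × 1.17 = 0.1220
  σ(I1,I4) = 0.29 × 1.49 × 1.14 = 0.4926
  σ(I2,I3) = 0.18 × 1.60 × 1.17 = 0.3370
  σ(I2,I4) = 0.26 × 1.60 × 1.14 = 0.4742
  σ(I3,I4) = 0.05 × 1.17 × 1.14 = 0.0667
σ²_T = Σσ²ᵢ + 2·Σσ_ij = 7.4486 + 2 × 2.0408 = 11.5302
α = (4/3)·(1 − 7.4486/11.5302) = 0.47

α = 0.47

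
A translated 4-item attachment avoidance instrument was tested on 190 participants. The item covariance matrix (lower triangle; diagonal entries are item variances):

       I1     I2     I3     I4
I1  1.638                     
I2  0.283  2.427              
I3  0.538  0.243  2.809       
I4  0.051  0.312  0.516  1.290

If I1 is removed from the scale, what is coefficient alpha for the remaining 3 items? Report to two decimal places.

α = 0.37

Remaining items: I2, I3, I4 (k = 3).
Σσ²ᵢ = 2.427 + 2.809 + 1.290 = 6.526
Var(T) = 6.526 + 2 × 1.071 = 8.668
α (item deleted) = (3/2)·(1 − 6.526/8.668) = 0.37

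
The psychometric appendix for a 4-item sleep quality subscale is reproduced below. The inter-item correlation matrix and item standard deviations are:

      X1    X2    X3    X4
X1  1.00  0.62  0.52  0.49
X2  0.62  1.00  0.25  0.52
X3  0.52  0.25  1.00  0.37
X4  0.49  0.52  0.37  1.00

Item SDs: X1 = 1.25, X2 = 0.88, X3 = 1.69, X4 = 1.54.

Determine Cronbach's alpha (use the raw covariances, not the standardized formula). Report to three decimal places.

Σσ²ᵢ = 1.25² + 0.88² + 1.69² + 1.54² = 7.5646
Covariances σ_ij = r_ij · s_i · s_j:
  σ(X1,X2) = 0.62 × 1.25 × 0.88 = 0.6820
  σ(X1,X3) = 0.52 × 1.25 × 1.69 = 1.0985
  σ(X1,X4) = 0.49 × 1.25 × 1.54 = 0.9433
  σ(X2,X3) = 0.25 × 0.88 × 1.69 = 0.3718
  σ(X2,X4) = 0.52 × 0.88 × 1.54 = 0.7047
  σ(X3,X4) = 0.37 × 1.69 × 1.54 = 0.9630
σ²_T = Σσ²ᵢ + 2·Σσ_ij = 7.5646 + 2 × 4.7633 = 17.0912
α = (4/3)·(1 − 7.5646/17.0912) = 0.743

Cronbach's alpha = 0.743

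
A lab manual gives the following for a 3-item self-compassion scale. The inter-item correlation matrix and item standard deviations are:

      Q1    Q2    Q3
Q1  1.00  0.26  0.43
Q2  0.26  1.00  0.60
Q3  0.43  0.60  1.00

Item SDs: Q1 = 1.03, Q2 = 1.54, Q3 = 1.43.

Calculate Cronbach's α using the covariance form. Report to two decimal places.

Σσ²ᵢ = 1.03² + 1.54² + 1.43² = 5.4774
Covariances σ_ij = r_ij · s_i · s_j:
  σ(Q1,Q2) = 0.26 × 1.03 × 1.54 = 0.4124
  σ(Q1,Q3) = 0.43 × 1.03 × 1.43 = 0.6333
  σ(Q2,Q3) = 0.60 × 1.54 × 1.43 = 1.3213
σ²_T = Σσ²ᵢ + 2·Σσ_ij = 5.4774 + 2 × 2.3670 = 10.2114
α = (3/2)·(1 − 5.4774/10.2114) = 0.70

Cronbach's α = 0.70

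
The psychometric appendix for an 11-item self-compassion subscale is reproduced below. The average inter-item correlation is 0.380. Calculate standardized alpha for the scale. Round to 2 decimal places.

α = 0.87

Standardized α = k·r̄ / (1 + (k−1)·r̄) = 11 × 0.380 / (1 + 10 × 0.380)
  = 4.1800 / 4.8000 = 0.87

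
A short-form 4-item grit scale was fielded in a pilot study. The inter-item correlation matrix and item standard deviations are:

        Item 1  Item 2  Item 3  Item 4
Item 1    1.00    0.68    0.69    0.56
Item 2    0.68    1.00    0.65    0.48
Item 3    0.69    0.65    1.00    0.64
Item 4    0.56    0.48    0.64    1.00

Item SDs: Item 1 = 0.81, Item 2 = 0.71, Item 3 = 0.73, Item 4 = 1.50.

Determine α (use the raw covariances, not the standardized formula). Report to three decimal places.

Σσ²ᵢ = 0.81² + 0.71² + 0.73² + 1.50² = 3.9431
Covariances σ_ij = r_ij · s_i · s_j:
  σ(Item 1,Item 2) = 0.68 × 0.81 × 0.71 = 0.3911
  σ(Item 1,Item 3) = 0.69 × 0.81 × 0.73 = 0.4080
  σ(Item 1,Item 4) = 0.56 × 0.81 × 1.50 = 0.6804
  σ(Item 2,Item 3) = 0.65 × 0.71 × 0.73 = 0.3369
  σ(Item 2,Item 4) = 0.48 × 0.71 × 1.50 = 0.5112
  σ(Item 3,Item 4) = 0.64 × 0.73 × 1.50 = 0.7008
σ²_T = Σσ²ᵢ + 2·Σσ_ij = 3.9431 + 2 × 3.0284 = 9.9999
α = (4/3)·(1 − 3.9431/9.9999) = 0.808

α = 0.808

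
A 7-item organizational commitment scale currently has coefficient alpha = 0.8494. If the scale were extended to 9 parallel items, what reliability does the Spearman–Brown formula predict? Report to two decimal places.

predicted reliability = 0.88

Length factor m = 9/7 = 1.2857
α' = m·α / (1 + (m−1)·α)
   = 9/7 × 0.8494 / (1 + (9/7 − 1) × 0.8494)
   = 1.0921 / 1.2427 = 0.88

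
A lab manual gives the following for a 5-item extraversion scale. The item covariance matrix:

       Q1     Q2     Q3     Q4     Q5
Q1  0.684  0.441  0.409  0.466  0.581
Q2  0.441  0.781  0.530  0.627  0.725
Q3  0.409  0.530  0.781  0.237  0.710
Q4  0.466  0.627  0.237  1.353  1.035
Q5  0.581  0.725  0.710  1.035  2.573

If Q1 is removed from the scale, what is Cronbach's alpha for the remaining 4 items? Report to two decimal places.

Remaining items: Q2, Q3, Q4, Q5 (k = 4).
Σσᵢ² = 0.781 + 0.781 + 1.353 + 2.573 = 5.488
total variance = 5.488 + 2 × 3.864 = 13.216
α (item deleted) = (4/3)·(1 − 5.488/13.216) = 0.78

Cronbach's alpha = 0.78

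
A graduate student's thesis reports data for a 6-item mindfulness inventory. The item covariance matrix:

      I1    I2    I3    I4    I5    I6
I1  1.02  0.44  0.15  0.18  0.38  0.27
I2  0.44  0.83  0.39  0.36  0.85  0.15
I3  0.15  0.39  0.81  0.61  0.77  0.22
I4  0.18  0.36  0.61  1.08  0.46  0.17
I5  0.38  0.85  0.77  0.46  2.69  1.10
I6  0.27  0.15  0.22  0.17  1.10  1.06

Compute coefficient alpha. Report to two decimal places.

sum of item variances = 1.02 + 0.83 + 0.81 + 1.08 + 2.69 + 1.06 = 7.49
Sum of off-diagonal covariances = 6.50
Var(T) = 7.49 + 2 × 6.50 = 20.49
α = (k/(k−1))·(1 − sum of item variances/Var(T)) = (6/5)·(1 − 7.49/20.49) = 0.76

α = 0.76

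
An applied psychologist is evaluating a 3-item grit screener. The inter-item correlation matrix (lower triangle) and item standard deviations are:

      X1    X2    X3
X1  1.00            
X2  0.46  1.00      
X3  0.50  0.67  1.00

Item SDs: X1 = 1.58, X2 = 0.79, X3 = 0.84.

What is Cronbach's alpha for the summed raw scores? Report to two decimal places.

Σσ²ᵢ = 1.58² + 0.79² + 0.84² = 3.8261
Covariances σ_ij = r_ij · s_i · s_j:
  σ(X1,X2) = 0.46 × 1.58 × 0.79 = 0.5742
  σ(X1,X3) = 0.50 × 1.58 × 0.84 = 0.6636
  σ(X2,X3) = 0.67 × 0.79 × 0.84 = 0.4446
σ²_T = Σσ²ᵢ + 2·Σσ_ij = 3.8261 + 2 × 1.6824 = 7.1909
α = (3/2)·(1 − 3.8261/7.1909) = 0.70

α = 0.70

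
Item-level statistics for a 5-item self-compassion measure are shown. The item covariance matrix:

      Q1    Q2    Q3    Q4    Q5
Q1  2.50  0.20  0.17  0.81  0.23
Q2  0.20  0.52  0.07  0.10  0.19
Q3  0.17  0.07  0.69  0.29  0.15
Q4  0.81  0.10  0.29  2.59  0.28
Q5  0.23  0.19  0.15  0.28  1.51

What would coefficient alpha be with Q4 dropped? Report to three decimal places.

α = 0.372

Remaining items: Q1, Q2, Q3, Q5 (k = 4).
sum of item variances = 2.50 + 0.52 + 0.69 + 1.51 = 5.22
σ²_total = 5.22 + 2 × 1.01 = 7.24
α (item deleted) = (4/3)·(1 − 5.22/7.24) = 0.372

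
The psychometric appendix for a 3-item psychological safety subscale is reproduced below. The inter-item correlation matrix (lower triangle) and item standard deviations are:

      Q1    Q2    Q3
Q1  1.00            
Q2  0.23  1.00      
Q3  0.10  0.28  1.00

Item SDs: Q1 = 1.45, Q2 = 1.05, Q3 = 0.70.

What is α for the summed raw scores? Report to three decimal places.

α = 0.394

Σσ²ᵢ = 1.45² + 1.05² + 0.70² = 3.6950
Covariances σ_ij = r_ij · s_i · s_j:
  σ(Q1,Q2) = 0.23 × 1.45 × 1.05 = 0.3502
  σ(Q1,Q3) = 0.10 × 1.45 × 0.70 = 0.1015
  σ(Q2,Q3) = 0.28 × 1.05 × 0.70 = 0.2058
σ²_T = Σσ²ᵢ + 2·Σσ_ij = 3.6950 + 2 × 0.6575 = 5.0100
α = (3/2)·(1 − 3.6950/5.0100) = 0.394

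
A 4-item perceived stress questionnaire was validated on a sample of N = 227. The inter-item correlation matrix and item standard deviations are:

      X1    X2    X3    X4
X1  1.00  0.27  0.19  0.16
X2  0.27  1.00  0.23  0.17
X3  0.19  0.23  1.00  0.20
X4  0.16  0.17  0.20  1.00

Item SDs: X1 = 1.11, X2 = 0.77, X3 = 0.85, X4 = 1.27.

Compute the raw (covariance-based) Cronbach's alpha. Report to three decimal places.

Cronbach's alpha = 0.480

Σσ²ᵢ = 1.11² + 0.77² + 0.85² + 1.27² = 4.1604
Covariances σ_ij = r_ij · s_i · s_j:
  σ(X1,X2) = 0.27 × 1.11 × 0.77 = 0.2308
  σ(X1,X3) = 0.19 × 1.11 × 0.85 = 0.1793
  σ(X1,X4) = 0.16 × 1.11 × 1.27 = 0.2256
  σ(X2,X3) = 0.23 × 0.77 × 0.85 = 0.1505
  σ(X2,X4) = 0.17 × 0.77 × 1.27 = 0.1662
  σ(X3,X4) = 0.20 × 0.85 × 1.27 = 0.2159
σ²_T = Σσ²ᵢ + 2·Σσ_ij = 4.1604 + 2 × 1.1683 = 6.4970
α = (4/3)·(1 − 4.1604/6.4970) = 0.480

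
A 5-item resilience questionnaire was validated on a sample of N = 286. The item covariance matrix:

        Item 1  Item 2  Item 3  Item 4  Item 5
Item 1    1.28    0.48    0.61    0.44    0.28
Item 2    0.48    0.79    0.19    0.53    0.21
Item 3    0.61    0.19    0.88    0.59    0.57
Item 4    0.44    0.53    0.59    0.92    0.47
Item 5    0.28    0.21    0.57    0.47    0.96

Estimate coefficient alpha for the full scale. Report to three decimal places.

α = 0.805

sum of item variances = 1.28 + 0.79 + 0.88 + 0.92 + 0.96 = 4.83
Sum of the distinct covariances = 4.37
σ²_T = 4.83 + 2 × 4.37 = 13.57
α = (k/(k−1))·(1 − sum of item variances/σ²_T) = (5/4)·(1 − 4.83/13.57) = 0.805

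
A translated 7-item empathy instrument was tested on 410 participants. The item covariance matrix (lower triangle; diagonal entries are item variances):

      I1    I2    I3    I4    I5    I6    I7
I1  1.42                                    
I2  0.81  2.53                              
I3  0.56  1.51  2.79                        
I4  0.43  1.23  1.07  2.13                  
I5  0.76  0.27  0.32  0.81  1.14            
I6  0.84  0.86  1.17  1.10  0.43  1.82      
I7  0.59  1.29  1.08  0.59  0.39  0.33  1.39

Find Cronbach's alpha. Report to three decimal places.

Cronbach's alpha = 0.832

ΣVar(i) = 1.42 + 2.53 + 2.79 + 2.13 + 1.14 + 1.82 + 1.39 = 13.22
Σ_{i<j} σ_ij = 16.44
Var(T) = 13.22 + 2 × 16.44 = 46.10
α = (k/(k−1))·(1 − ΣVar(i)/Var(T)) = (7/6)·(1 − 13.22/46.10) = 0.832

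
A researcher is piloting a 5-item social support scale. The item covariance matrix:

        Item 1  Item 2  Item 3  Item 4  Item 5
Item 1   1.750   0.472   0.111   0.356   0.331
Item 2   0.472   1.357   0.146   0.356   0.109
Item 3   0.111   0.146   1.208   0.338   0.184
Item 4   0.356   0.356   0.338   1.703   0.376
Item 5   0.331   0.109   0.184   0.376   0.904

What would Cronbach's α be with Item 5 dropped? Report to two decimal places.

Remaining items: Item 1, Item 2, Item 3, Item 4 (k = 4).
sum of item variances = 1.750 + 1.357 + 1.208 + 1.703 = 6.018
σ²_T = 6.018 + 2 × 1.779 = 9.576
α (item deleted) = (4/3)·(1 − 6.018/9.576) = 0.50

α = 0.50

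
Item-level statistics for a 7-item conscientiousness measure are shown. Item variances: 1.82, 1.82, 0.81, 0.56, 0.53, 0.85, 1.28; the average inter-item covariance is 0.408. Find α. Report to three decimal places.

Σσ²ᵢ = 1.82 + 1.82 + 0.81 + 0.56 + 0.53 + 0.85 + 1.28 = 7.67
Sum of the 21 distinct covariances = 21 × 0.408 = 8.568
total variance = Σσ²ᵢ + 2·Σcov = 7.67 + 2 × 8.568 = 24.806
α = (7/6)·(1 − 7.67/24.806) = 0.806

α = 0.806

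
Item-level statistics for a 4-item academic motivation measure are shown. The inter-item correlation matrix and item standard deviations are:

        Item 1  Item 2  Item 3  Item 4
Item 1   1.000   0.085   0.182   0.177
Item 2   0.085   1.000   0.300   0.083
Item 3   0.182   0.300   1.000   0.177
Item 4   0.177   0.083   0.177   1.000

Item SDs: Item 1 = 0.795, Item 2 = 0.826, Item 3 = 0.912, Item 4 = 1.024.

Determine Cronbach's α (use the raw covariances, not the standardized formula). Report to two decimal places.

Σσ²ᵢ = 0.795² + 0.826² + 0.912² + 1.024² = 3.1946
Covariances σ_ij = r_ij · s_i · s_j:
  σ(Item 1,Item 2) = 0.085 × 0.795 × 0.826 = 0.0558
  σ(Item 1,Item 3) = 0.182 × 0.795 × 0.912 = 0.1320
  σ(Item 1,Item 4) = 0.177 × 0.795 × 1.024 = 0.1441
  σ(Item 2,Item 3) = 0.300 × 0.826 × 0.912 = 0.2260
  σ(Item 2,Item 4) = 0.083 × 0.826 × 1.024 = 0.0702
  σ(Item 3,Item 4) = 0.177 × 0.912 × 1.024 = 0.1653
σ²_T = Σσ²ᵢ + 2·Σσ_ij = 3.1946 + 2 × 0.7934 = 4.7814
α = (4/3)·(1 − 3.1946/4.7814) = 0.44

Cronbach's α = 0.44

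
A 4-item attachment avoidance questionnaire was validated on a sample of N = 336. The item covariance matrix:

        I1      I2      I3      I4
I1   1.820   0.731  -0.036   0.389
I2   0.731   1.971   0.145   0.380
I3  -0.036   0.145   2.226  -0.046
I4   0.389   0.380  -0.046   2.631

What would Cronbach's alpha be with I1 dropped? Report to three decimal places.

Cronbach's alpha = 0.185

Remaining items: I2, I3, I4 (k = 3).
sum of item variances = 1.971 + 2.226 + 2.631 = 6.828
σ²_total = 6.828 + 2 × 0.479 = 7.786
α (item deleted) = (3/2)·(1 − 6.828/7.786) = 0.185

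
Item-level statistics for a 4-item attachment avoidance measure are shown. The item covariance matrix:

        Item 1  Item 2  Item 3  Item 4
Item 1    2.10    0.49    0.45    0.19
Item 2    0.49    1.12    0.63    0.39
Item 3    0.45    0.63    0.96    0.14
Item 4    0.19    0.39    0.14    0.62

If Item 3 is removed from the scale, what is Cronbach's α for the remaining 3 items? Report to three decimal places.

Remaining items: Item 1, Item 2, Item 4 (k = 3).
sum of item variances = 2.10 + 1.12 + 0.62 = 3.84
Var(T) = 3.84 + 2 × 1.07 = 5.98
α (item deleted) = (3/2)·(1 − 3.84/5.98) = 0.537

α = 0.537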